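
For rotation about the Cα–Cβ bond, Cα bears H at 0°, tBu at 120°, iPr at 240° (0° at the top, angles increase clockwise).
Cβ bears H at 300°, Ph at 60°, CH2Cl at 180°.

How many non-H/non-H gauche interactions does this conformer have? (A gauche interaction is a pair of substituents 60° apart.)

3

Non-H gauche pairs: tBu(120°)/Ph(60°); tBu(120°)/CH2Cl(180°); iPr(240°)/CH2Cl(180°) — 3 interactions.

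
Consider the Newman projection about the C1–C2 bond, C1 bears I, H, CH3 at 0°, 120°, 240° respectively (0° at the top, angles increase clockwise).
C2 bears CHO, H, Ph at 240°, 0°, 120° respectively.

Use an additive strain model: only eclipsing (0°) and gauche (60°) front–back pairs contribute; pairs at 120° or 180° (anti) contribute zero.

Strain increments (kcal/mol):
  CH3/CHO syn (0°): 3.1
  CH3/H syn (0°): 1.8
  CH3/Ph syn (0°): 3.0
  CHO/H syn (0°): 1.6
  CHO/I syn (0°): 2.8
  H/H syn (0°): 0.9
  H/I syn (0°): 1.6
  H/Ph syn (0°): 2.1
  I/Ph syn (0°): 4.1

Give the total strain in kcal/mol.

6.8 kcal/mol

This conformer (eclipsed): I–H eclipsed, H–Ph eclipsed, CH3–CHO eclipsed; 1.6 + 2.1 + 3.1 = 6.8 kcal/mol.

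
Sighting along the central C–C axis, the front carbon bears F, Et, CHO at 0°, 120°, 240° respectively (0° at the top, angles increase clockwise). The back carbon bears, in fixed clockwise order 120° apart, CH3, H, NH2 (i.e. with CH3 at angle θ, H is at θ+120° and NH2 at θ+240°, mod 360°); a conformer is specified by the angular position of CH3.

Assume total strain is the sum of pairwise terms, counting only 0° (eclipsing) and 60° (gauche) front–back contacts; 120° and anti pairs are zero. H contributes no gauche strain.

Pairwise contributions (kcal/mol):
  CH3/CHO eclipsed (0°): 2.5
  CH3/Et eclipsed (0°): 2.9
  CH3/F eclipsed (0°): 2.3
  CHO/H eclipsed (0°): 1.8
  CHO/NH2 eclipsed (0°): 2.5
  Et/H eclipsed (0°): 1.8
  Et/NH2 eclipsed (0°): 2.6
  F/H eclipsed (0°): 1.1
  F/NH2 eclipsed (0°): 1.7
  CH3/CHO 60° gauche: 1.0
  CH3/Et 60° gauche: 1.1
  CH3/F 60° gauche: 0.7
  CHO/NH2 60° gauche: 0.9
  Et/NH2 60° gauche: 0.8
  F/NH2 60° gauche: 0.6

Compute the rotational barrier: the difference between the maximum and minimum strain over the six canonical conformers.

CH3 at 0° (eclipsed): F–CH3 eclipsed, Et–H eclipsed, CHO–NH2 eclipsed; 2.3 + 1.8 + 2.5 = 6.6 kcal/mol.
CH3 at 60° (staggered): F–CH3 gauche, F–NH2 gauche, Et–CH3 gauche, CHO–NH2 gauche; 0.7 + 0.6 + 1.1 + 0.9 = 3.3 kcal/mol.
CH3 at 120° (eclipsed): F–NH2 eclipsed, Et–CH3 eclipsed, CHO–H eclipsed; 1.7 + 2.9 + 1.8 = 6.4 kcal/mol.
CH3 at 180° (staggered): F–NH2 gauche, Et–CH3 gauche, Et–NH2 gauche, CHO–CH3 gauche; 0.6 + 1.1 + 0.8 + 1.0 = 3.5 kcal/mol.
CH3 at 240° (eclipsed): F–H eclipsed, Et–NH2 eclipsed, CHO–CH3 eclipsed; 1.1 + 2.6 + 2.5 = 6.2 kcal/mol.
CH3 at 300° (staggered): F–CH3 gauche, Et–NH2 gauche, CHO–CH3 gauche, CHO–NH2 gauche; 0.7 + 0.8 + 1.0 + 0.9 = 3.4 kcal/mol.
Max at 0° (6.6 kcal/mol), min at 60° (3.3 kcal/mol); barrier = 3.3 kcal/mol.

3.3 kcal/mol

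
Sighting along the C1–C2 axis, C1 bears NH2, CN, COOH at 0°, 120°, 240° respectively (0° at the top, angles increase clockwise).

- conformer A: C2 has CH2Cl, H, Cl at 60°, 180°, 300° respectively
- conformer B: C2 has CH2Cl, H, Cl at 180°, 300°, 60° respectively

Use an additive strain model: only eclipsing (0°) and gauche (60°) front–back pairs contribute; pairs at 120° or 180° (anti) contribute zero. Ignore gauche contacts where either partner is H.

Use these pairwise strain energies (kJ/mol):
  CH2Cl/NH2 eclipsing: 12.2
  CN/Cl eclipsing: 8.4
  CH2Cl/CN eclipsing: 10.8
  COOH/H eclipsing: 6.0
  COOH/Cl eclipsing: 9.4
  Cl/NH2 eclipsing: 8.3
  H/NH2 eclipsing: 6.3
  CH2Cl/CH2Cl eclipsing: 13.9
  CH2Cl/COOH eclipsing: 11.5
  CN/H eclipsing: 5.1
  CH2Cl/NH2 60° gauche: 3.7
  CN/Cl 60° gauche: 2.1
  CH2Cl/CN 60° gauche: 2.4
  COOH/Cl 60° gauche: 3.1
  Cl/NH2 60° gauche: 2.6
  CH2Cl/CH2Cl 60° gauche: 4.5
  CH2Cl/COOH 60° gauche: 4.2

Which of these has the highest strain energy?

A (staggered): NH2–CH2Cl gauche, NH2–Cl gauche, CN–CH2Cl gauche, COOH–Cl gauche; 3.7 + 2.6 + 2.4 + 3.1 = 11.8 kJ/mol.
B (staggered): NH2–Cl gauche, CN–CH2Cl gauche, CN–Cl gauche, COOH–CH2Cl gauche; 2.6 + 2.4 + 2.1 + 4.2 = 11.3 kJ/mol.
A has the highest total (11.8 kJ/mol).

A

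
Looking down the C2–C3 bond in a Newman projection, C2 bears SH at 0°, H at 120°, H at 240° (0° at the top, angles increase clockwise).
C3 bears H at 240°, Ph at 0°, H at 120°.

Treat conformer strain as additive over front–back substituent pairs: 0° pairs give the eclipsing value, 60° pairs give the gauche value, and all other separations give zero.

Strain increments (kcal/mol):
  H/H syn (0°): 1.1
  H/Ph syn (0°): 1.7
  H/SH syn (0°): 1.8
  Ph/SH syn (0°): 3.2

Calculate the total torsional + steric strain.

5.4 kcal/mol

This conformer (eclipsed): SH(0°)/Ph(0°) eclipsed 3.2; H(120°)/H(120°) eclipsed 1.1; H(240°)/H(240°) eclipsed 1.1 → 5.4 kcal/mol.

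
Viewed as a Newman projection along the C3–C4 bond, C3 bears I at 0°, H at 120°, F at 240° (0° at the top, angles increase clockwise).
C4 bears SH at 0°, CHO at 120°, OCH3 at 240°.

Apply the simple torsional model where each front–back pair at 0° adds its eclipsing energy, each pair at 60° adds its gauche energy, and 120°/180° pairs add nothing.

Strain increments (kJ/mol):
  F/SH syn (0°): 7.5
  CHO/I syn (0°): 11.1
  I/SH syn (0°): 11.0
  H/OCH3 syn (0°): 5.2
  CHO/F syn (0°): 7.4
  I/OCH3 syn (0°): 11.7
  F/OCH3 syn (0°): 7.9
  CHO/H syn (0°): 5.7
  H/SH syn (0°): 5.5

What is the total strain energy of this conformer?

This conformer (eclipsed): I–SH eclipsed, H–CHO eclipsed, F–OCH3 eclipsed; 11.0 + 5.7 + 7.9 = 24.6 kJ/mol.

24.6 kJ/mol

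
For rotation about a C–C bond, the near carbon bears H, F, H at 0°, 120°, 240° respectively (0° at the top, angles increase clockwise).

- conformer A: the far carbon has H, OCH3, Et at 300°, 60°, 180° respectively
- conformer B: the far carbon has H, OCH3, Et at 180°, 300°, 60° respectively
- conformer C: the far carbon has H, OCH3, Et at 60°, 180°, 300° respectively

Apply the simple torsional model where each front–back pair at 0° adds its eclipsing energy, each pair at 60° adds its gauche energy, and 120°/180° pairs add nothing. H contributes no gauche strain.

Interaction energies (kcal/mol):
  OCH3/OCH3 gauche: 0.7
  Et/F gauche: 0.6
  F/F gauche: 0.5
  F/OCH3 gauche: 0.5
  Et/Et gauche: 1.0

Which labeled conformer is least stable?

A

A (staggered): F(120°)/OCH3(60°) gauche 0.5; F(120°)/Et(180°) gauche 0.6 → 1.1 kcal/mol.
B (staggered): F(120°)/Et(60°) gauche 0.6 → 0.6 kcal/mol.
C (staggered): F(120°)/OCH3(180°) gauche 0.5 → 0.5 kcal/mol.
A has the highest total (1.1 kcal/mol).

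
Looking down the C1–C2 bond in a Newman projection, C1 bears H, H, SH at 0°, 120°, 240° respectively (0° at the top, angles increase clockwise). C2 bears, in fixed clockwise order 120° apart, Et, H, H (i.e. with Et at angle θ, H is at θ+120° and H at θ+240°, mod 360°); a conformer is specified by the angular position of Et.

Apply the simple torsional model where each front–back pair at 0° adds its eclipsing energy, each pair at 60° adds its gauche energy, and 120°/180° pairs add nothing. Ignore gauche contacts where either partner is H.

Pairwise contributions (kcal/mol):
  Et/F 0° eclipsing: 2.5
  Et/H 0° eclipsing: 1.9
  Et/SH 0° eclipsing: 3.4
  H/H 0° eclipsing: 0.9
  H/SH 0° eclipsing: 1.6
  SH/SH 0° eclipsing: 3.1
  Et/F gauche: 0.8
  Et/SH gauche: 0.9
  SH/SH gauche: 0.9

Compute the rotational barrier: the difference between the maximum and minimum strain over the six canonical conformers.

Et at 0° is eclipsed. H at 0° is eclipsed with Et at 0° (1.9); H at 120° is eclipsed with H at 120° (0.9); SH at 240° is eclipsed with H at 240° (1.6). Total 4.4 kcal/mol.
Et at 60° (staggered): no non-H gauche contacts → 0.0 kcal/mol.
Et at 120° is eclipsed. H at 0° is eclipsed with H at 0° (0.9); H at 120° is eclipsed with Et at 120° (1.9); SH at 240° is eclipsed with H at 240° (1.6). Total 4.4 kcal/mol.
Et at 180° is staggered. SH at 240° is gauche with Et at 180° (0.9). Total 0.9 kcal/mol.
Et at 240° is eclipsed. H at 0° is eclipsed with H at 0° (0.9); H at 120° is eclipsed with H at 120° (0.9); SH at 240° is eclipsed with Et at 240° (3.4). Total 5.2 kcal/mol.
Et at 300° is staggered. SH at 240° is gauche with Et at 300° (0.9). Total 0.9 kcal/mol.
Max at 240° (5.2 kcal/mol), min at 60° (0.0 kcal/mol); barrier = 5.2 kcal/mol.

5.2 kcal/mol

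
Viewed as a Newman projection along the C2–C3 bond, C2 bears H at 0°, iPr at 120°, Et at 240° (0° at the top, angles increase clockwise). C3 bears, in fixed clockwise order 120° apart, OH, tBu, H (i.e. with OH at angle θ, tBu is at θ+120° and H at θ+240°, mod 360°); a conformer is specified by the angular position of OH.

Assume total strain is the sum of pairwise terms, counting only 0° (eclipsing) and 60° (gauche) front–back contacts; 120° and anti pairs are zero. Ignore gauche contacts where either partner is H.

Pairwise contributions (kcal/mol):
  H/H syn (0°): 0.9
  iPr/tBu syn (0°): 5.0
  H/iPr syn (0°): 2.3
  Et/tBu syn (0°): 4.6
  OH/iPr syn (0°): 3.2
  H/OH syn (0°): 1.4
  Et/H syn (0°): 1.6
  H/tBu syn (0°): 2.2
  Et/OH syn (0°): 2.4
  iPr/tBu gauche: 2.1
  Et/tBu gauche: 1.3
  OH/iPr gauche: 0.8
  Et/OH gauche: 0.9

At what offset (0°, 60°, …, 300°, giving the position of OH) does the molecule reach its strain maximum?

120°

OH at 0° is eclipsed. H at 0° is eclipsed with OH at 0° (1.4); iPr at 120° is eclipsed with tBu at 120° (5.0); Et at 240° is eclipsed with H at 240° (1.6). Total 8.0 kcal/mol.
OH at 60° is staggered. iPr at 120° is gauche with OH at 60° (0.8); iPr at 120° is gauche with tBu at 180° (2.1); Et at 240° is gauche with tBu at 180° (1.3). Total 4.2 kcal/mol.
OH at 120° is eclipsed. H at 0° is eclipsed with H at 0° (0.9); iPr at 120° is eclipsed with OH at 120° (3.2); Et at 240° is eclipsed with tBu at 240° (4.6). Total 8.7 kcal/mol.
OH at 180° is staggered. iPr at 120° is gauche with OH at 180° (0.8); Et at 240° is gauche with OH at 180° (0.9); Et at 240° is gauche with tBu at 300° (1.3). Total 3.0 kcal/mol.
OH at 240° is eclipsed. H at 0° is eclipsed with tBu at 0° (2.2); iPr at 120° is eclipsed with H at 120° (2.3); Et at 240° is eclipsed with OH at 240° (2.4). Total 6.9 kcal/mol.
OH at 300° is staggered. iPr at 120° is gauche with tBu at 60° (2.1); Et at 240° is gauche with OH at 300° (0.9). Total 3.0 kcal/mol.
The maximum (8.7 kcal/mol) occurs with OH at 120°.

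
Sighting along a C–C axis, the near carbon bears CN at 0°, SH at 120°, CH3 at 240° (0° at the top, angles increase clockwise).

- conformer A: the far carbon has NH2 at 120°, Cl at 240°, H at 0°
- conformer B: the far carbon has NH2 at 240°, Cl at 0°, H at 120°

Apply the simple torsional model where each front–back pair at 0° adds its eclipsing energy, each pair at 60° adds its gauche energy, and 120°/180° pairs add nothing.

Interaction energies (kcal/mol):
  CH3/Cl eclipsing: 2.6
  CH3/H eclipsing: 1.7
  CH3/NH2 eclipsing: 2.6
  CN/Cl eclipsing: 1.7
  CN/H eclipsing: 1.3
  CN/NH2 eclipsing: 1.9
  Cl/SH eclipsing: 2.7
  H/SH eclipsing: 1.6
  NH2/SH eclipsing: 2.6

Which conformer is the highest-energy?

A (eclipsed): CN(0°)/H(0°) eclipsed 1.3; SH(120°)/NH2(120°) eclipsed 2.6; CH3(240°)/Cl(240°) eclipsed 2.6 → 6.5 kcal/mol.
B (eclipsed): CN(0°)/Cl(0°) eclipsed 1.7; SH(120°)/H(120°) eclipsed 1.6; CH3(240°)/NH2(240°) eclipsed 2.6 → 5.9 kcal/mol.
A has the highest total (6.5 kcal/mol).

A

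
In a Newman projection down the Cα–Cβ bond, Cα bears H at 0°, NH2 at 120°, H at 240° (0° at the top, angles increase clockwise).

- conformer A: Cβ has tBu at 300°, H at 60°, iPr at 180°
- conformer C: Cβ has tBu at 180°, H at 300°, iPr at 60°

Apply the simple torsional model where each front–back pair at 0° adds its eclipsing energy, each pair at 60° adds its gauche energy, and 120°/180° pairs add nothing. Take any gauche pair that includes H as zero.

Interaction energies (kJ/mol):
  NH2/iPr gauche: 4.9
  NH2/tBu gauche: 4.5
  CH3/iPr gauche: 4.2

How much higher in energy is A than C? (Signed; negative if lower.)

A (staggered): NH2(120°)/iPr(180°) gauche 4.9 → 4.9 kJ/mol.
C (staggered): NH2(120°)/tBu(180°) gauche 4.5; NH2(120°)/iPr(60°) gauche 4.9 → 9.4 kJ/mol.
E(A) − E(C) = 4.9 − 9.4 = -4.5 kJ/mol.

-4.5 kJ/mol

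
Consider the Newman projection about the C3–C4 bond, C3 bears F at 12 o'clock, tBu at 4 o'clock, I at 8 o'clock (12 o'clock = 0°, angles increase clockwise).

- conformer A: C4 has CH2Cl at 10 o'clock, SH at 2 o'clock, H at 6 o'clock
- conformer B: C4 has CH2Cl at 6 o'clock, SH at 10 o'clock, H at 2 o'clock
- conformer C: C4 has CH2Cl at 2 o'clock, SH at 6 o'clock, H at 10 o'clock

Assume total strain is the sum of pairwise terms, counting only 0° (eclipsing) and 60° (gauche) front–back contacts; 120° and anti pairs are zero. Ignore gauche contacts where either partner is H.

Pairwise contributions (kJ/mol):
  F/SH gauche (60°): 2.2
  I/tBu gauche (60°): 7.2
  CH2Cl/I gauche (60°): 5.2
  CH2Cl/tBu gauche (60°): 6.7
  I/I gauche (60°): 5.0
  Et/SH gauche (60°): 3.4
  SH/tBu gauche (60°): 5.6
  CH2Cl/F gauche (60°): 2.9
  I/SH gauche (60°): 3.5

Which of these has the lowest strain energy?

A

A (staggered): F–CH2Cl gauche, F–SH gauche, tBu–SH gauche, I–CH2Cl gauche; 2.9 + 2.2 + 5.6 + 5.2 = 15.9 kJ/mol.
B (staggered): F–SH gauche, tBu–CH2Cl gauche, I–CH2Cl gauche, I–SH gauche; 2.2 + 6.7 + 5.2 + 3.5 = 17.6 kJ/mol.
C (staggered): F–CH2Cl gauche, tBu–CH2Cl gauche, tBu–SH gauche, I–SH gauche; 2.9 + 6.7 + 5.6 + 3.5 = 18.7 kJ/mol.
A has the lowest total (15.9 kJ/mol).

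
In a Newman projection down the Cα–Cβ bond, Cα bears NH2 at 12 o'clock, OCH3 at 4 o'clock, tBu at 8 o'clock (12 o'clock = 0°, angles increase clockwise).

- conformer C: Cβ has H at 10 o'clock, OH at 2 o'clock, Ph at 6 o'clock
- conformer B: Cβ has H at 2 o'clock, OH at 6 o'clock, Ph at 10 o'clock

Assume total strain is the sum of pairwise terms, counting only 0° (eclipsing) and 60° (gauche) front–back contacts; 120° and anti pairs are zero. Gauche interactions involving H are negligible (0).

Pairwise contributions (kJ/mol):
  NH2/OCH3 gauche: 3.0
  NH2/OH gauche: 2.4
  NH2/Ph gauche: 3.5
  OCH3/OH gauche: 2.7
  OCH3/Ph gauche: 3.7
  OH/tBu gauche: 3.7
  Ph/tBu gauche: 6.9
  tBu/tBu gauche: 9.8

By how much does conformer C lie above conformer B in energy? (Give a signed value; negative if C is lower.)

-1.1 kJ/mol

C (staggered): NH2(0°)/OH(60°) gauche 2.4; OCH3(120°)/OH(60°) gauche 2.7; OCH3(120°)/Ph(180°) gauche 3.7; tBu(240°)/Ph(180°) gauche 6.9 → 15.7 kJ/mol.
B (staggered): NH2(0°)/Ph(300°) gauche 3.5; OCH3(120°)/OH(180°) gauche 2.7; tBu(240°)/OH(180°) gauche 3.7; tBu(240°)/Ph(300°) gauche 6.9 → 16.8 kJ/mol.
E(C) − E(B) = 15.7 − 16.8 = -1.1 kJ/mol.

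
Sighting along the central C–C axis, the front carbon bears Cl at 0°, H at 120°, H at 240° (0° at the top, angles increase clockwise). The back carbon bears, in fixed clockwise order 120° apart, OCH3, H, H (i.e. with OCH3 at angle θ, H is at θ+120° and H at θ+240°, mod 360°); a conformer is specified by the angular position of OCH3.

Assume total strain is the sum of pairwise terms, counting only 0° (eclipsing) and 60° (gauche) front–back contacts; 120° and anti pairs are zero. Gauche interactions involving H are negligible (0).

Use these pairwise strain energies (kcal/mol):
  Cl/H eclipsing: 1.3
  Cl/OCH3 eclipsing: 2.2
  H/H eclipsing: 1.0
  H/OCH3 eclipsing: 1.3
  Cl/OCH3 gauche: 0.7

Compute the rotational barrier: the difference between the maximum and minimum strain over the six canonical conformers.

4.2 kcal/mol

OCH3 at 0° (eclipsed): Cl(0°)/OCH3(0°) eclipsed 2.2; H(120°)/H(120°) eclipsed 1.0; H(240°)/H(240°) eclipsed 1.0 → 4.2 kcal/mol.
OCH3 at 60° (staggered): Cl(0°)/OCH3(60°) gauche 0.7 → 0.7 kcal/mol.
OCH3 at 120° (eclipsed): Cl(0°)/H(0°) eclipsed 1.3; H(120°)/OCH3(120°) eclipsed 1.3; H(240°)/H(240°) eclipsed 1.0 → 3.6 kcal/mol.
OCH3 at 180° (staggered): no non-H gauche contacts → 0.0 kcal/mol.
OCH3 at 240° (eclipsed): Cl(0°)/H(0°) eclipsed 1.3; H(120°)/H(120°) eclipsed 1.0; H(240°)/OCH3(240°) eclipsed 1.3 → 3.6 kcal/mol.
OCH3 at 300° (staggered): Cl(0°)/OCH3(300°) gauche 0.7 → 0.7 kcal/mol.
Max at 0° (4.2 kcal/mol), min at 180° (0.0 kcal/mol); barrier = 4.2 kcal/mol.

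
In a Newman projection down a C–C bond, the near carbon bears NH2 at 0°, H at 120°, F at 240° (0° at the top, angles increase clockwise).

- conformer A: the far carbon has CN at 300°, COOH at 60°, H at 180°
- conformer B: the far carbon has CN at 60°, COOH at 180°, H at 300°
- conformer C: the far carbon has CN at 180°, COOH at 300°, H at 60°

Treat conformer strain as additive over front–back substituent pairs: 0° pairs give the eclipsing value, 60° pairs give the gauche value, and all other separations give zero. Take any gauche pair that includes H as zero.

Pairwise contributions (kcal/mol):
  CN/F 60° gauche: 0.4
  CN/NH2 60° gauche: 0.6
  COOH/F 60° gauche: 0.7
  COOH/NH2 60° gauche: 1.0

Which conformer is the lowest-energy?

B

A (staggered): NH2–CN gauche, NH2–COOH gauche, F–CN gauche; 0.6 + 1.0 + 0.4 = 2.0 kcal/mol.
B (staggered): NH2–CN gauche, F–COOH gauche; 0.6 + 0.7 = 1.3 kcal/mol.
C (staggered): NH2–COOH gauche, F–CN gauche, F–COOH gauche; 1.0 + 0.4 + 0.7 = 2.1 kcal/mol.
B has the lowest total (1.3 kcal/mol).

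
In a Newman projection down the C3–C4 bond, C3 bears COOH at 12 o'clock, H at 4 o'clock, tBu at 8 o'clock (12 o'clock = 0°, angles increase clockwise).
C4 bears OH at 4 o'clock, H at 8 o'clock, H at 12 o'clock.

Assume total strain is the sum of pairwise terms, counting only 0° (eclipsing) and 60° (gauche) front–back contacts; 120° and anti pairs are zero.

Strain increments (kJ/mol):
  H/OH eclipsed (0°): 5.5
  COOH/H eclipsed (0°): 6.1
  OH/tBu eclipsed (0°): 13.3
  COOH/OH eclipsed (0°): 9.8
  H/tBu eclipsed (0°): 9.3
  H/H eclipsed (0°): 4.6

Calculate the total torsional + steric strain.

This conformer is eclipsed. COOH at 0° is eclipsed with H at 0° (6.1); H at 120° is eclipsed with OH at 120° (5.5); tBu at 240° is eclipsed with H at 240° (9.3). Total 20.9 kJ/mol.

20.9 kJ/mol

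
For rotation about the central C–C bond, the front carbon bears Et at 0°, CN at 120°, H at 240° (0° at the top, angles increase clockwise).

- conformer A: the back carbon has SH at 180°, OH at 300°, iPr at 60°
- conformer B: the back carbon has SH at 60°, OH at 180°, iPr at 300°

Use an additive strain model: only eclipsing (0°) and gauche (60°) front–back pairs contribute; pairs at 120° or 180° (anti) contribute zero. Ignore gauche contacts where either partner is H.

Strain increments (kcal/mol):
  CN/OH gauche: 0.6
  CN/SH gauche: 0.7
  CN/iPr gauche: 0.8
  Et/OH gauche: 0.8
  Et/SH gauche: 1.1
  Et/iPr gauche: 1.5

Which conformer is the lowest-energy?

A

A (staggered): Et(0°)/OH(300°) gauche 0.8; Et(0°)/iPr(60°) gauche 1.5; CN(120°)/SH(180°) gauche 0.7; CN(120°)/iPr(60°) gauche 0.8 → 3.8 kcal/mol.
B (staggered): Et(0°)/SH(60°) gauche 1.1; Et(0°)/iPr(300°) gauche 1.5; CN(120°)/SH(60°) gauche 0.7; CN(120°)/OH(180°) gauche 0.6 → 3.9 kcal/mol.
A has the lowest total (3.8 kcal/mol).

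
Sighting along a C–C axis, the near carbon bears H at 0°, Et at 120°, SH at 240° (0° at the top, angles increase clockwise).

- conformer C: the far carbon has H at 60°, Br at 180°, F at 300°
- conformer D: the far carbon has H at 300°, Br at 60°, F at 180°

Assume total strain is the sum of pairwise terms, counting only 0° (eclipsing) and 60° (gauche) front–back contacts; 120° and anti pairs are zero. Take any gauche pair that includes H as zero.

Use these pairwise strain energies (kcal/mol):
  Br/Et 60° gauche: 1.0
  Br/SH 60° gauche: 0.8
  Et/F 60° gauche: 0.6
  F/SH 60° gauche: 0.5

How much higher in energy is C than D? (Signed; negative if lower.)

+0.2 kcal/mol

C (staggered): Et(120°)/Br(180°) gauche 1.0; SH(240°)/Br(180°) gauche 0.8; SH(240°)/F(300°) gauche 0.5 → 2.3 kcal/mol.
D (staggered): Et(120°)/Br(60°) gauche 1.0; Et(120°)/F(180°) gauche 0.6; SH(240°)/F(180°) gauche 0.5 → 2.1 kcal/mol.
E(C) − E(D) = 2.3 − 2.1 = +0.2 kcal/mol.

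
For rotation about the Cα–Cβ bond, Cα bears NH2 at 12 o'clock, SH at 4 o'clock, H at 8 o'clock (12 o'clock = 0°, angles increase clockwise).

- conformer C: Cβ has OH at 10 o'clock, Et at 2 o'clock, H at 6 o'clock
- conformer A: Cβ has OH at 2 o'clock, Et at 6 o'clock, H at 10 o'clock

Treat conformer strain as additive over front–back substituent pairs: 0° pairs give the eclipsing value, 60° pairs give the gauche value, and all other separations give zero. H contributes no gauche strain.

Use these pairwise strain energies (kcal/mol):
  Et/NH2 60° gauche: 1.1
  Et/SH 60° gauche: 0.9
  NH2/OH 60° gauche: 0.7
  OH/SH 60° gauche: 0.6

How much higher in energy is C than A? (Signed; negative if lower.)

+0.5 kcal/mol

C (staggered): NH2(0°)/OH(300°) gauche 0.7; NH2(0°)/Et(60°) gauche 1.1; SH(120°)/Et(60°) gauche 0.9 → 2.7 kcal/mol.
A (staggered): NH2(0°)/OH(60°) gauche 0.7; SH(120°)/OH(60°) gauche 0.6; SH(120°)/Et(180°) gauche 0.9 → 2.2 kcal/mol.
E(C) − E(A) = 2.7 − 2.2 = +0.5 kcal/mol.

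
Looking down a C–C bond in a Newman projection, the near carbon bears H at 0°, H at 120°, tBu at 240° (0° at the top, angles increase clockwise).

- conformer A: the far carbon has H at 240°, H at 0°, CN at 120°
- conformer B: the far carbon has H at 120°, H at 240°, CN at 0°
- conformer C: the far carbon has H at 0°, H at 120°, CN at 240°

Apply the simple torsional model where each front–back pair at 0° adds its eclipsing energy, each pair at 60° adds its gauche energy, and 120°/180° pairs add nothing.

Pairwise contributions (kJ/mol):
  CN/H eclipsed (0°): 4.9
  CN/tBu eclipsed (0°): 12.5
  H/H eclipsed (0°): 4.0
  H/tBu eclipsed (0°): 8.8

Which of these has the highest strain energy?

C

A (eclipsed): H–H eclipsed, H–CN eclipsed, tBu–H eclipsed; 4.0 + 4.9 + 8.8 = 17.7 kJ/mol.
B (eclipsed): H–CN eclipsed, H–H eclipsed, tBu–H eclipsed; 4.9 + 4.0 + 8.8 = 17.7 kJ/mol.
C (eclipsed): H–H eclipsed, H–H eclipsed, tBu–CN eclipsed; 4.0 + 4.0 + 12.5 = 20.5 kJ/mol.
C has the highest total (20.5 kJ/mol).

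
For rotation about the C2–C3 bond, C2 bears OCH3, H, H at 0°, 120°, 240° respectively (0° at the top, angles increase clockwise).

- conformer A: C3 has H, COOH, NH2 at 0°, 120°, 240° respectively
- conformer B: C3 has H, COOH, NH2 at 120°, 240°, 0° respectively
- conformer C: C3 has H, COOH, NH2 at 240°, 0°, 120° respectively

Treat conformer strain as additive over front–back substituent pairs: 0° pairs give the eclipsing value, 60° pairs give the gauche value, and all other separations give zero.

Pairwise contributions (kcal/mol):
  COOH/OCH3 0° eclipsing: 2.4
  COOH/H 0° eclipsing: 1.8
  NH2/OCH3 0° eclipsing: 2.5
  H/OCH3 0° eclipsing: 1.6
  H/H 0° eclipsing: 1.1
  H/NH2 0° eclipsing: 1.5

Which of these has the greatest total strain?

A (eclipsed): OCH3(0°)/H(0°) eclipsed 1.6; H(120°)/COOH(120°) eclipsed 1.8; H(240°)/NH2(240°) eclipsed 1.5 → 4.9 kcal/mol.
B (eclipsed): OCH3(0°)/NH2(0°) eclipsed 2.5; H(120°)/H(120°) eclipsed 1.1; H(240°)/COOH(240°) eclipsed 1.8 → 5.4 kcal/mol.
C (eclipsed): OCH3(0°)/COOH(0°) eclipsed 2.4; H(120°)/NH2(120°) eclipsed 1.5; H(240°)/H(240°) eclipsed 1.1 → 5.0 kcal/mol.
B has the highest total (5.4 kcal/mol).

B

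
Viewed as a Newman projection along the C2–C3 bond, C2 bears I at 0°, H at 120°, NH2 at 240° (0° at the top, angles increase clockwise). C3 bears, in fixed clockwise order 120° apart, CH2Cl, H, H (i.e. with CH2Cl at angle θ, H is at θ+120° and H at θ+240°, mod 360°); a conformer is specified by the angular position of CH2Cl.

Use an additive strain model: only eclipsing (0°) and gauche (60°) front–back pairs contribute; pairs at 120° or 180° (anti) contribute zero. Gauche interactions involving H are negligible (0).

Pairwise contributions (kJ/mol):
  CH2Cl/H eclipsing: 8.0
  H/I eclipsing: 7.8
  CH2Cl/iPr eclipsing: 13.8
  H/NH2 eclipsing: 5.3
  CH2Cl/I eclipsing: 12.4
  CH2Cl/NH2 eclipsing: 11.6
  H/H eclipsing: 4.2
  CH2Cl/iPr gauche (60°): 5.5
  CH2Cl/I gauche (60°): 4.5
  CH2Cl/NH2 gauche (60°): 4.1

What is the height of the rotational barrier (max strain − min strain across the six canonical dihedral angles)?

19.5 kJ/mol

CH2Cl at 0° (eclipsed): I(0°)/CH2Cl(0°) eclipsed 12.4; H(120°)/H(120°) eclipsed 4.2; NH2(240°)/H(240°) eclipsed 5.3 → 21.9 kJ/mol.
CH2Cl at 60° (staggered): I(0°)/CH2Cl(60°) gauche 4.5 → 4.5 kJ/mol.
CH2Cl at 120° (eclipsed): I(0°)/H(0°) eclipsed 7.8; H(120°)/CH2Cl(120°) eclipsed 8.0; NH2(240°)/H(240°) eclipsed 5.3 → 21.1 kJ/mol.
CH2Cl at 180° (staggered): NH2(240°)/CH2Cl(180°) gauche 4.1 → 4.1 kJ/mol.
CH2Cl at 240° (eclipsed): I(0°)/H(0°) eclipsed 7.8; H(120°)/H(120°) eclipsed 4.2; NH2(240°)/CH2Cl(240°) eclipsed 11.6 → 23.6 kJ/mol.
CH2Cl at 300° (staggered): I(0°)/CH2Cl(300°) gauche 4.5; NH2(240°)/CH2Cl(300°) gauche 4.1 → 8.6 kJ/mol.
Max at 240° (23.6 kJ/mol), min at 180° (4.1 kJ/mol); barrier = 19.5 kJ/mol.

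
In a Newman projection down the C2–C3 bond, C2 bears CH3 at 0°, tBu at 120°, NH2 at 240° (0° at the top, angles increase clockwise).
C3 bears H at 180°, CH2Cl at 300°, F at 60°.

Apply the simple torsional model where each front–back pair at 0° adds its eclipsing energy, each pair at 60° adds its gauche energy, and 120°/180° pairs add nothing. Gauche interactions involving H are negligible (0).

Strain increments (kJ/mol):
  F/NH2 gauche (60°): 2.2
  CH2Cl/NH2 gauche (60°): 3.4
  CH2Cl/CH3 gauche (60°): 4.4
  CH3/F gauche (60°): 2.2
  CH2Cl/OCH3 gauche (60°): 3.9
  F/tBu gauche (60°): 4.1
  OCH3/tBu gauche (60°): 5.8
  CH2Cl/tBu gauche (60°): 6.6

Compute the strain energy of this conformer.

14.1 kJ/mol

This conformer (staggered): CH3(0°)/CH2Cl(300°) gauche 4.4; CH3(0°)/F(60°) gauche 2.2; tBu(120°)/F(60°) gauche 4.1; NH2(240°)/CH2Cl(300°) gauche 3.4 → 14.1 kJ/mol.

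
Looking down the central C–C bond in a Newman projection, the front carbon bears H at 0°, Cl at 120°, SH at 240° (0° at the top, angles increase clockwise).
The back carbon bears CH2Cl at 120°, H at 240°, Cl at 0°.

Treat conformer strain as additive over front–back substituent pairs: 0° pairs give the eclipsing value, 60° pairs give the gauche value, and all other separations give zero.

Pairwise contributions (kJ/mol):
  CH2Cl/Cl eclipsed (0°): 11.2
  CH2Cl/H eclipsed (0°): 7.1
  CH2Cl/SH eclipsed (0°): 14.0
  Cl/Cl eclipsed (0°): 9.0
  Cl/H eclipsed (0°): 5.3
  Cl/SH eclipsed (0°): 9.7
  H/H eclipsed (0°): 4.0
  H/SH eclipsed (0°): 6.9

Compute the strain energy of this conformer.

This conformer (eclipsed): H(0°)/Cl(0°) eclipsed 5.3; Cl(120°)/CH2Cl(120°) eclipsed 11.2; SH(240°)/H(240°) eclipsed 6.9 → 23.4 kJ/mol.

23.4 kJ/mol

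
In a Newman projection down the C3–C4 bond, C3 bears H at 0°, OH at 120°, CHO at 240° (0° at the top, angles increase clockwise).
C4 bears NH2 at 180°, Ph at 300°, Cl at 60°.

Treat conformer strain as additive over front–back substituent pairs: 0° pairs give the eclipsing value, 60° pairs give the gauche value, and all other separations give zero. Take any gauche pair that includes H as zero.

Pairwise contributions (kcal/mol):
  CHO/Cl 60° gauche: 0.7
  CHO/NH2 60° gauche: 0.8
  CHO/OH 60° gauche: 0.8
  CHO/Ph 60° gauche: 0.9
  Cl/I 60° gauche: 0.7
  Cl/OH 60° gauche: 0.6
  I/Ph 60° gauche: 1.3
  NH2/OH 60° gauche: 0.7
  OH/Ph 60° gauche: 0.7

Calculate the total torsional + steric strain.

3.0 kcal/mol

This conformer (staggered): OH(120°)/NH2(180°) gauche 0.7; OH(120°)/Cl(60°) gauche 0.6; CHO(240°)/NH2(180°) gauche 0.8; CHO(240°)/Ph(300°) gauche 0.9 → 3.0 kcal/mol.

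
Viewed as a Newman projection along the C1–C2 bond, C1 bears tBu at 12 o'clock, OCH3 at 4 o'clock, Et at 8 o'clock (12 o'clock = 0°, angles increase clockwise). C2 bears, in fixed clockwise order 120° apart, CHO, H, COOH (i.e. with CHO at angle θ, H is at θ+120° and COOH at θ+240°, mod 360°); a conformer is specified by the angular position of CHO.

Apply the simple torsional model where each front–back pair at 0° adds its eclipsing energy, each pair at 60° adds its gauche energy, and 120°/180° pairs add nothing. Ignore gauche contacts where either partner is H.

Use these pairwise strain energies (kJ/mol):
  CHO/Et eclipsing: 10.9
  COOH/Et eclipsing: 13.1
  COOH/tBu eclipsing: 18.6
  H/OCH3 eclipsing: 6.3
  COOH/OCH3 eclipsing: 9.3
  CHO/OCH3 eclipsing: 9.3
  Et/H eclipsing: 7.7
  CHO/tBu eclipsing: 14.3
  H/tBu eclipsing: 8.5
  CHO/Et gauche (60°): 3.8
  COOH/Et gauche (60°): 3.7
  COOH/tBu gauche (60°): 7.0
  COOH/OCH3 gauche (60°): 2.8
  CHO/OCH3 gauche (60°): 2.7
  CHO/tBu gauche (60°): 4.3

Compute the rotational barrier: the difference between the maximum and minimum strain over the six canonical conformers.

CHO at 0° (eclipsed): tBu(0°)/CHO(0°) eclipsed 14.3; OCH3(120°)/H(120°) eclipsed 6.3; Et(240°)/COOH(240°) eclipsed 13.1 → 33.7 kJ/mol.
CHO at 60° (staggered): tBu(0°)/CHO(60°) gauche 4.3; tBu(0°)/COOH(300°) gauche 7.0; OCH3(120°)/CHO(60°) gauche 2.7; Et(240°)/COOH(300°) gauche 3.7 → 17.7 kJ/mol.
CHO at 120° (eclipsed): tBu(0°)/COOH(0°) eclipsed 18.6; OCH3(120°)/CHO(120°) eclipsed 9.3; Et(240°)/H(240°) eclipsed 7.7 → 35.6 kJ/mol.
CHO at 180° (staggered): tBu(0°)/COOH(60°) gauche 7.0; OCH3(120°)/CHO(180°) gauche 2.7; OCH3(120°)/COOH(60°) gauche 2.8; Et(240°)/CHO(180°) gauche 3.8 → 16.3 kJ/mol.
CHO at 240° (eclipsed): tBu(0°)/H(0°) eclipsed 8.5; OCH3(120°)/COOH(120°) eclipsed 9.3; Et(240°)/CHO(240°) eclipsed 10.9 → 28.7 kJ/mol.
CHO at 300° (staggered): tBu(0°)/CHO(300°) gauche 4.3; OCH3(120°)/COOH(180°) gauche 2.8; Et(240°)/CHO(300°) gauche 3.8; Et(240°)/COOH(180°) gauche 3.7 → 14.6 kJ/mol.
Max at 120° (35.6 kJ/mol), min at 300° (14.6 kJ/mol); barrier = 21.0 kJ/mol.

21.0 kJ/mol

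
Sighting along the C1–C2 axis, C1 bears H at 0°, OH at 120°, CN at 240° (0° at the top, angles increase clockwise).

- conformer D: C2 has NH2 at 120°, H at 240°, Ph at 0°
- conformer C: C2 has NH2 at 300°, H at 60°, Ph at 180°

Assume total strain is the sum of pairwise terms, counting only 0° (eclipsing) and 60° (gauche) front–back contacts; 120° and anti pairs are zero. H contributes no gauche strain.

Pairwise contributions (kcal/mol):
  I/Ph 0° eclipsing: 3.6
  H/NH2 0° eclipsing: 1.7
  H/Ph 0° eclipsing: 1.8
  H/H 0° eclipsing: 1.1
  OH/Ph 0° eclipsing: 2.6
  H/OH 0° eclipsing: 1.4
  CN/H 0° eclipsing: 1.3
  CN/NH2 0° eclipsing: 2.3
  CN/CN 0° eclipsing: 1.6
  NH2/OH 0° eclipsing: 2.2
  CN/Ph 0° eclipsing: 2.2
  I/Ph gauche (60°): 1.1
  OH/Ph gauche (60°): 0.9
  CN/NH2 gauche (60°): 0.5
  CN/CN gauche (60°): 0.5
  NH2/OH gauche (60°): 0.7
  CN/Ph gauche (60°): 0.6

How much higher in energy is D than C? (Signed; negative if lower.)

+3.3 kcal/mol

D (eclipsed): H–Ph eclipsed, OH–NH2 eclipsed, CN–H eclipsed; 1.8 + 2.2 + 1.3 = 5.3 kcal/mol.
C (staggered): OH–Ph gauche, CN–NH2 gauche, CN–Ph gauche; 0.9 + 0.5 + 0.6 = 2.0 kcal/mol.
E(D) − E(C) = 5.3 − 2.0 = +3.3 kcal/mol.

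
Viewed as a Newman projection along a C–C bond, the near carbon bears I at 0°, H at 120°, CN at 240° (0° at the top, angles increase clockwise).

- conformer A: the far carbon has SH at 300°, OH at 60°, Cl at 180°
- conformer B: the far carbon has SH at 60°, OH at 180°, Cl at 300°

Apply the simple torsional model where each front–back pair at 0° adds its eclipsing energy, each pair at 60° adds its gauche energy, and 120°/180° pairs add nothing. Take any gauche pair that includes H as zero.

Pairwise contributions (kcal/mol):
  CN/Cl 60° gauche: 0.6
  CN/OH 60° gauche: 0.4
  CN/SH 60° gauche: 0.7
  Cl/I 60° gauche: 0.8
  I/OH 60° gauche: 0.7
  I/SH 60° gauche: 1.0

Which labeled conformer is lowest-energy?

B

A (staggered): I(0°)/SH(300°) gauche 1.0; I(0°)/OH(60°) gauche 0.7; CN(240°)/SH(300°) gauche 0.7; CN(240°)/Cl(180°) gauche 0.6 → 3.0 kcal/mol.
B (staggered): I(0°)/SH(60°) gauche 1.0; I(0°)/Cl(300°) gauche 0.8; CN(240°)/OH(180°) gauche 0.4; CN(240°)/Cl(300°) gauche 0.6 → 2.8 kcal/mol.
B has the lowest total (2.8 kcal/mol).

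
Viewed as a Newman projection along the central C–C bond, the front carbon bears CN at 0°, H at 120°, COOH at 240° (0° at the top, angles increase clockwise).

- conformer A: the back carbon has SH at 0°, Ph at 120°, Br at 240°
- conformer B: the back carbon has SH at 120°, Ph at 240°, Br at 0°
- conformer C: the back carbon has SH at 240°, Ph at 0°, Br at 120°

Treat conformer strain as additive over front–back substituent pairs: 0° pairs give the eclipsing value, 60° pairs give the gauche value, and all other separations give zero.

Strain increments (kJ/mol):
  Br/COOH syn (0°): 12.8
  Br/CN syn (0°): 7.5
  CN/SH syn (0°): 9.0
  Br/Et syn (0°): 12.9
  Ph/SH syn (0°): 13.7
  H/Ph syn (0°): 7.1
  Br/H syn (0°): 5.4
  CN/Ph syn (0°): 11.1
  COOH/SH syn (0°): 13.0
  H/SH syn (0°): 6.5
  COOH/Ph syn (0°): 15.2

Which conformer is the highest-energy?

C

A (eclipsed): CN(0°)/SH(0°) eclipsed 9.0; H(120°)/Ph(120°) eclipsed 7.1; COOH(240°)/Br(240°) eclipsed 12.8 → 28.9 kJ/mol.
B (eclipsed): CN(0°)/Br(0°) eclipsed 7.5; H(120°)/SH(120°) eclipsed 6.5; COOH(240°)/Ph(240°) eclipsed 15.2 → 29.2 kJ/mol.
C (eclipsed): CN(0°)/Ph(0°) eclipsed 11.1; H(120°)/Br(120°) eclipsed 5.4; COOH(240°)/SH(240°) eclipsed 13.0 → 29.5 kJ/mol.
C has the highest total (29.5 kJ/mol).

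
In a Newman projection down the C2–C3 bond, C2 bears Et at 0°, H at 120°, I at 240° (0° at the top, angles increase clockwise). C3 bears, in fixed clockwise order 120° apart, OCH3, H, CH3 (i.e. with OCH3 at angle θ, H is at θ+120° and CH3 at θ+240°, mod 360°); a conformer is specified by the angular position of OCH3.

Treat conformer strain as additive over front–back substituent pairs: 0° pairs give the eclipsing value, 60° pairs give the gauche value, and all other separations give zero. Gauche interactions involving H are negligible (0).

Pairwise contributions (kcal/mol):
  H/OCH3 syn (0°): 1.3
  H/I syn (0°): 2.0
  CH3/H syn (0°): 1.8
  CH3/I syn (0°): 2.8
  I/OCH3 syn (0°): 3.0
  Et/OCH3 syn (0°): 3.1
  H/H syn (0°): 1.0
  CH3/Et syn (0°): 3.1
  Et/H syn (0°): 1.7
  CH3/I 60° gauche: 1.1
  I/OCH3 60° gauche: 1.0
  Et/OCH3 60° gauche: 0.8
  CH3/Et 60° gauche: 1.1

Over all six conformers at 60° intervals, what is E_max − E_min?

4.8 kcal/mol

OCH3 at 0° (eclipsed): Et–OCH3 eclipsed, H–H eclipsed, I–CH3 eclipsed; 3.1 + 1.0 + 2.8 = 6.9 kcal/mol.
OCH3 at 60° (staggered): Et–OCH3 gauche, Et–CH3 gauche, I–CH3 gauche; 0.8 + 1.1 + 1.1 = 3.0 kcal/mol.
OCH3 at 120° (eclipsed): Et–CH3 eclipsed, H–OCH3 eclipsed, I–H eclipsed; 3.1 + 1.3 + 2.0 = 6.4 kcal/mol.
OCH3 at 180° (staggered): Et–CH3 gauche, I–OCH3 gauche; 1.1 + 1.0 = 2.1 kcal/mol.
OCH3 at 240° (eclipsed): Et–H eclipsed, H–CH3 eclipsed, I–OCH3 eclipsed; 1.7 + 1.8 + 3.0 = 6.5 kcal/mol.
OCH3 at 300° (staggered): Et–OCH3 gauche, I–OCH3 gauche, I–CH3 gauche; 0.8 + 1.0 + 1.1 = 2.9 kcal/mol.
Max at 0° (6.9 kcal/mol), min at 180° (2.1 kcal/mol); barrier = 4.8 kcal/mol.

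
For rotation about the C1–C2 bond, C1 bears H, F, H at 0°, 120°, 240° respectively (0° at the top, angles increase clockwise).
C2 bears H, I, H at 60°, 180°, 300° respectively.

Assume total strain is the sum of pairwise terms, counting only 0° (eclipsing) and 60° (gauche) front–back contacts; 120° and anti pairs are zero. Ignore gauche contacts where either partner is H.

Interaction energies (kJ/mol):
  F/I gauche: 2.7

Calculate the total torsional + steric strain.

This conformer (staggered): F–I gauche; 2.7 = 2.7 kJ/mol.

2.7 kJ/mol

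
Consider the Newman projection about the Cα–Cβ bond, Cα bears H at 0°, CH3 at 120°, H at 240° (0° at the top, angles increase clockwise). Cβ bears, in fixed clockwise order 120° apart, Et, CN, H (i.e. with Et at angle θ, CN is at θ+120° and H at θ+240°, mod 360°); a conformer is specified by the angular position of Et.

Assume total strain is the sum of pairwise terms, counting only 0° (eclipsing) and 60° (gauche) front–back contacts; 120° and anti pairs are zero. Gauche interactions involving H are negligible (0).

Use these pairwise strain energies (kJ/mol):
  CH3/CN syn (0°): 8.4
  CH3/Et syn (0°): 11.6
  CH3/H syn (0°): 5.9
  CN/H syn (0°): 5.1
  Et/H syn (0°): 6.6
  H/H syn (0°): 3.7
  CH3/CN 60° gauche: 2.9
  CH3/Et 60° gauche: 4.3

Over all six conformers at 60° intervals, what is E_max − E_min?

Et at 0° is eclipsed. H at 0° is eclipsed with Et at 0° (6.6); CH3 at 120° is eclipsed with CN at 120° (8.4); H at 240° is eclipsed with H at 240° (3.7). Total 18.7 kJ/mol.
Et at 60° is staggered. CH3 at 120° is gauche with Et at 60° (4.3); CH3 at 120° is gauche with CN at 180° (2.9). Total 7.2 kJ/mol.
Et at 120° is eclipsed. H at 0° is eclipsed with H at 0° (3.7); CH3 at 120° is eclipsed with Et at 120° (11.6); H at 240° is eclipsed with CN at 240° (5.1). Total 20.4 kJ/mol.
Et at 180° is staggered. CH3 at 120° is gauche with Et at 180° (4.3). Total 4.3 kJ/mol.
Et at 240° is eclipsed. H at 0° is eclipsed with CN at 0° (5.1); CH3 at 120° is eclipsed with H at 120° (5.9); H at 240° is eclipsed with Et at 240° (6.6). Total 17.6 kJ/mol.
Et at 300° is staggered. CH3 at 120° is gauche with CN at 60° (2.9). Total 2.9 kJ/mol.
Max at 120° (20.4 kJ/mol), min at 300° (2.9 kJ/mol); barrier = 17.5 kJ/mol.

17.5 kJ/mol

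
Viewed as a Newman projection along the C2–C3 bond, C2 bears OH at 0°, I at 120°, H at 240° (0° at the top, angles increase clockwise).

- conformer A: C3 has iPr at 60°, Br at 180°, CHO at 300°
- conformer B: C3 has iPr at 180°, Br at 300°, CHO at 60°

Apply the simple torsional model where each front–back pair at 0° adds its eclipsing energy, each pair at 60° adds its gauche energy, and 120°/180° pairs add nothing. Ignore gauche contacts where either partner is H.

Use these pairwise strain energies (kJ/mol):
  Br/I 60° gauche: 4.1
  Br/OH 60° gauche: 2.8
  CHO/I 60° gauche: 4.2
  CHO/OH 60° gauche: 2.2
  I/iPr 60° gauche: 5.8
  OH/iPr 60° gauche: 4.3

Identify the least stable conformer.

A (staggered): OH–iPr gauche, OH–CHO gauche, I–iPr gauche, I–Br gauche; 4.3 + 2.2 + 5.8 + 4.1 = 16.4 kJ/mol.
B (staggered): OH–Br gauche, OH–CHO gauche, I–iPr gauche, I–CHO gauche; 2.8 + 2.2 + 5.8 + 4.2 = 15.0 kJ/mol.
A has the highest total (16.4 kJ/mol).

A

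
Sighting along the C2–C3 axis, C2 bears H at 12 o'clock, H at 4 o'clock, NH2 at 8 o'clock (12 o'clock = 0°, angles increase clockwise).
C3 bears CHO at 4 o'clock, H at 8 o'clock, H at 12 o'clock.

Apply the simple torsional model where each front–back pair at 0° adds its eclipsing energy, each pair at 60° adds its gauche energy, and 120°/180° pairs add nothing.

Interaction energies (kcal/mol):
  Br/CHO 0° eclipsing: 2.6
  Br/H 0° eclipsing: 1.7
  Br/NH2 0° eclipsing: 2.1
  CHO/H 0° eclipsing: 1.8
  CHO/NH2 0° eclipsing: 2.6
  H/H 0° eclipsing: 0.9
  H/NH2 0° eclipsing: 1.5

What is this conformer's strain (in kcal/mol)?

This conformer (eclipsed): H(0°)/H(0°) eclipsed 0.9; H(120°)/CHO(120°) eclipsed 1.8; NH2(240°)/H(240°) eclipsed 1.5 → 4.2 kcal/mol.

4.2 kcal/mol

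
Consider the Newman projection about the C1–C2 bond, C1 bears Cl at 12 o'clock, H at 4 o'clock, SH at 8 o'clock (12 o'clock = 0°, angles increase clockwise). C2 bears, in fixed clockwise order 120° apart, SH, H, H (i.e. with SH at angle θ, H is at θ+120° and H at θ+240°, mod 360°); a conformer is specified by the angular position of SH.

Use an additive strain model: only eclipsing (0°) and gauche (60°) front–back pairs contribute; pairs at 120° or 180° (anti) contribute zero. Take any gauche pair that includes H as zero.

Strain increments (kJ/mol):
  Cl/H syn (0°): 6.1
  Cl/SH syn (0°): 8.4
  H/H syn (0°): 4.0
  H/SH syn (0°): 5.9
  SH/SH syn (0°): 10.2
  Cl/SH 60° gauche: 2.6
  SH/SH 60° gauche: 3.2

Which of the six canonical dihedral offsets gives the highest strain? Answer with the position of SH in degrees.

SH at 0° (eclipsed): Cl(0°)/SH(0°) eclipsed 8.4; H(120°)/H(120°) eclipsed 4.0; SH(240°)/H(240°) eclipsed 5.9 → 18.3 kJ/mol.
SH at 60° (staggered): Cl(0°)/SH(60°) gauche 2.6 → 2.6 kJ/mol.
SH at 120° (eclipsed): Cl(0°)/H(0°) eclipsed 6.1; H(120°)/SH(120°) eclipsed 5.9; SH(240°)/H(240°) eclipsed 5.9 → 17.9 kJ/mol.
SH at 180° (staggered): SH(240°)/SH(180°) gauche 3.2 → 3.2 kJ/mol.
SH at 240° (eclipsed): Cl(0°)/H(0°) eclipsed 6.1; H(120°)/H(120°) eclipsed 4.0; SH(240°)/SH(240°) eclipsed 10.2 → 20.3 kJ/mol.
SH at 300° (staggered): Cl(0°)/SH(300°) gauche 2.6; SH(240°)/SH(300°) gauche 3.2 → 5.8 kJ/mol.
The maximum (20.3 kJ/mol) occurs with SH at 240°.

240°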